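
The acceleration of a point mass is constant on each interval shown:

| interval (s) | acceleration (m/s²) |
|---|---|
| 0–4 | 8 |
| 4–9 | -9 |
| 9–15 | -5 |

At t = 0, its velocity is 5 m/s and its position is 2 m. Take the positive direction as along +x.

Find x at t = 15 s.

On each constant-a segment, Δv = aΔt and Δx = v₀Δt + ½aΔt²; chain segment to segment.
0–4 s: v starts 5 m/s; Δx = 5·4 + ½·8·4² = 84 m; v ends 37 m/s.
4–9 s: v starts 37 m/s; Δx = 37·5 + ½·-9·5² = 72.5 m; v ends -8 m/s.
9–15 s: v starts -8 m/s; Δx = -8·6 + ½·-5·6² = -138 m; v ends -38 m/s.
x(15) = 2 + Σ Δx = 20.5 m.

20.5 m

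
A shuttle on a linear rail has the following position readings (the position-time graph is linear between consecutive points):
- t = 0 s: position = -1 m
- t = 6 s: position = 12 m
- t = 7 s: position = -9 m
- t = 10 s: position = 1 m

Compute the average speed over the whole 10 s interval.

Average speed = (total path length)/(elapsed time); on a piecewise-linear x-t graph the path length is Σ|Δx|.
0–6 s: |Δx| = |12 − -1| = 13 m
6–7 s: |Δx| = |-9 − 12| = 21 m
7–10 s: |Δx| = |1 − -9| = 10 m
Total path = 44 m; average speed = 44/10 = 4.4 m/s.

4.4 m/s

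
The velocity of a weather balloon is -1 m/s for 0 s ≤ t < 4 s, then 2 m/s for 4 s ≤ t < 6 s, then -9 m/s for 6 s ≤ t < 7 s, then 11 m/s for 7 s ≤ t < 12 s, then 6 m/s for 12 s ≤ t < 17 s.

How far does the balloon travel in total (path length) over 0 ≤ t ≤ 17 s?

102 m

Distance (not displacement) is the total path length: add the absolute areas under v-t.
0–4 s: |-1| × 4 = 4 m
4–6 s: |2| × 2 = 4 m
6–7 s: |-9| × 1 = 9 m
7–12 s: |11| × 5 = 55 m
12–17 s: |6| × 5 = 30 m
Total distance = 102 m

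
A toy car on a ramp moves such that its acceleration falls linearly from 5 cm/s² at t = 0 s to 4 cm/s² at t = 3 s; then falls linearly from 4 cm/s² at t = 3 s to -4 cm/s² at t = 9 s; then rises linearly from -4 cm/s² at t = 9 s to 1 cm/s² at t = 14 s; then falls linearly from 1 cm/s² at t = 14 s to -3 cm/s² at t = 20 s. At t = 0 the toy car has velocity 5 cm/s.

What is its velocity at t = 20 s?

5 cm/s

Δv equals the area under the a-t graph; then v = v₀ + Δv.
0–3 s: ½(5 + 4)(3) = 13.5 cm/s
3–9 s: ½(4 + -4)(6) = 0 cm/s
9–14 s: ½(-4 + 1)(5) = -7.5 cm/s
14–20 s: ½(1 + -3)(6) = -6 cm/s
Δv = 0 cm/s, so v(20) = 5 + (0) = 5 cm/s.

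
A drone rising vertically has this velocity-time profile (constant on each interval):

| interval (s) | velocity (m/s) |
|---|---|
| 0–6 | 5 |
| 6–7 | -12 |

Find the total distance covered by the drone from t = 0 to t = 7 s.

42 m

Distance (not displacement) is the total path length: add the absolute areas under v-t.
0–6 s: |5| × 6 = 30 m
6–7 s: |-12| × 1 = 12 m
Total distance = 42 m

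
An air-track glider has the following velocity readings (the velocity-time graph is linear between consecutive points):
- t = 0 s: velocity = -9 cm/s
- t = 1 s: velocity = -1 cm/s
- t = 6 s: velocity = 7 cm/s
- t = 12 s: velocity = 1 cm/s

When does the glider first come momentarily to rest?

t = 1.625 s

v changes sign on 1–6 s (from -1 to 7); the graph is linear there, so v = 0 at t = 1 + (1)·(6 − 1)/(7 − -1) = 1.625 s.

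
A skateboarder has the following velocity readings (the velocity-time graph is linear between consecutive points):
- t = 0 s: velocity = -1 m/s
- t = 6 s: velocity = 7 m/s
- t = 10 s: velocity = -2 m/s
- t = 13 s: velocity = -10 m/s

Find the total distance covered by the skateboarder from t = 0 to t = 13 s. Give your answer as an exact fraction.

1747/36 m

Distance (not displacement) is the total path length: add the absolute areas under v-t.
0–6 s: v = 0 at t = 0.75 s; triangle areas 0.375 + 18.375 = 18.75 m
6–10 s: v = 0 at t = 82/9 s; triangle areas 98/9 + 8/9 = 106/9 m
10–13 s: |½(-2 + -10)(3)| = 18 m
Total distance = 1747/36 m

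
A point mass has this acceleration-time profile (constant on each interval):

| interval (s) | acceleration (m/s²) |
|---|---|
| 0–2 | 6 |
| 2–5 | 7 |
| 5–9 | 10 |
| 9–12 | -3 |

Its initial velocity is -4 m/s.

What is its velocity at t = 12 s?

60 m/s

Δv equals the area under the a-t graph; then v = v₀ + Δv.
0–2 s: 6 × 2 = 12 m/s
2–5 s: 7 × 3 = 21 m/s
5–9 s: 10 × 4 = 40 m/s
9–12 s: -3 × 3 = -9 m/s
Δv = 64 m/s, so v(12) = -4 + (64) = 60 m/s.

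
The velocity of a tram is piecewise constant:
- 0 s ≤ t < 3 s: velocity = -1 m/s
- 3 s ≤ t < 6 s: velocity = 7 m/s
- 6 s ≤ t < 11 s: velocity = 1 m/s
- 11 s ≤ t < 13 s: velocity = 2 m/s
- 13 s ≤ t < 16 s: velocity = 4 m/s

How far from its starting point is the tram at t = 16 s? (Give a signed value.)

39 m

Net displacement equals the area under the velocity-time graph (areas below the axis count negative).
0–3 s: -1 × 3 = -3 m
3–6 s: 7 × 3 = 21 m
6–11 s: 1 × 5 = 5 m
11–13 s: 2 × 2 = 4 m
13–16 s: 4 × 3 = 12 m
Net displacement = 39 m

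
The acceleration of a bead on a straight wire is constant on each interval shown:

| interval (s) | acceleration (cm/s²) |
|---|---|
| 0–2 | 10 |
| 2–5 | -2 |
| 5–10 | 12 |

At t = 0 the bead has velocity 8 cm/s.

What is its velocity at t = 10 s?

82 cm/s

Δv equals the area under the a-t graph; then v = v₀ + Δv.
0–2 s: 10 × 2 = 20 cm/s
2–5 s: -2 × 3 = -6 cm/s
5–10 s: 12 × 5 = 60 cm/s
Δv = 74 cm/s, so v(10) = 8 + (74) = 82 cm/s.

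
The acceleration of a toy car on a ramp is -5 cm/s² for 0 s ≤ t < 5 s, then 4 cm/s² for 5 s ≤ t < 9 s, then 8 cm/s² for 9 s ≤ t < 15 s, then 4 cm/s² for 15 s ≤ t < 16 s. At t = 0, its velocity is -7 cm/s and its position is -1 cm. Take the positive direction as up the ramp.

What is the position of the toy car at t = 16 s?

On each constant-a segment, Δv = aΔt and Δx = v₀Δt + ½aΔt²; chain segment to segment.
0–5 s: v starts -7 cm/s; Δx = -7·5 + ½·-5·5² = -97.5 cm; v ends -32 cm/s.
5–9 s: v starts -32 cm/s; Δx = -32·4 + ½·4·4² = -96 cm; v ends -16 cm/s.
9–15 s: v starts -16 cm/s; Δx = -16·6 + ½·8·6² = 48 cm; v ends 32 cm/s.
15–16 s: v starts 32 cm/s; Δx = 32·1 + ½·4·1² = 34 cm; v ends 36 cm/s.
x(16) = -1 + Σ Δx = -112.5 cm.

-112.5 cm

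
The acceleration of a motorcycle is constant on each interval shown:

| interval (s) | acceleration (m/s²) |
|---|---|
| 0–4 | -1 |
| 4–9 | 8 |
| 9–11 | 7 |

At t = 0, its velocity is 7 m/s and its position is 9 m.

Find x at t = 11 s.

On each constant-a segment, Δv = aΔt and Δx = v₀Δt + ½aΔt²; chain segment to segment.
0–4 s: v starts 7 m/s; Δx = 7·4 + ½·-1·4² = 20 m; v ends 3 m/s.
4–9 s: v starts 3 m/s; Δx = 3·5 + ½·8·5² = 115 m; v ends 43 m/s.
9–11 s: v starts 43 m/s; Δx = 43·2 + ½·7·2² = 100 m; v ends 57 m/s.
x(11) = 9 + Σ Δx = 244 m.

244 m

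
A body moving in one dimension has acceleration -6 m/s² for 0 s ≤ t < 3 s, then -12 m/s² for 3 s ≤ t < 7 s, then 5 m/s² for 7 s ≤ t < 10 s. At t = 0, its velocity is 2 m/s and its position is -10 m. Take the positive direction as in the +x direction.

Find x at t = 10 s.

On each constant-a segment, Δv = aΔt and Δx = v₀Δt + ½aΔt²; chain segment to segment.
0–3 s: v starts 2 m/s; Δx = 2·3 + ½·-6·3² = -21 m; v ends -16 m/s.
3–7 s: v starts -16 m/s; Δx = -16·4 + ½·-12·4² = -160 m; v ends -64 m/s.
7–10 s: v starts -64 m/s; Δx = -64·3 + ½·5·3² = -169.5 m; v ends -49 m/s.
x(10) = -10 + Σ Δx = -360.5 m.

-360.5 m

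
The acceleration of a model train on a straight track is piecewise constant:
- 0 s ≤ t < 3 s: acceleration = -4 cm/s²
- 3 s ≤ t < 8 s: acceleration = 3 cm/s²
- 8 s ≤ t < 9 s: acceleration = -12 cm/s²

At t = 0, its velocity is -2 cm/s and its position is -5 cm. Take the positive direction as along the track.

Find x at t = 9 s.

-66.5 cm

On each constant-a segment, Δv = aΔt and Δx = v₀Δt + ½aΔt²; chain segment to segment.
0–3 s: v starts -2 cm/s; Δx = -2·3 + ½·-4·3² = -24 cm; v ends -14 cm/s.
3–8 s: v starts -14 cm/s; Δx = -14·5 + ½·3·5² = -32.5 cm; v ends 1 cm/s.
8–9 s: v starts 1 cm/s; Δx = 1·1 + ½·-12·1² = -5 cm; v ends -11 cm/s.
x(9) = -5 + Σ Δx = -66.5 cm.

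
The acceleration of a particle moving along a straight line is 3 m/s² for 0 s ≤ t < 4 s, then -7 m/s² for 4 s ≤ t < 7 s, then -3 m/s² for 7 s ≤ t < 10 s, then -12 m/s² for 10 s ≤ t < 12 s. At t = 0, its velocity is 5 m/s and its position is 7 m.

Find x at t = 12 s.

-5 m

On each constant-a segment, Δv = aΔt and Δx = v₀Δt + ½aΔt²; chain segment to segment.
0–4 s: v starts 5 m/s; Δx = 5·4 + ½·3·4² = 44 m; v ends 17 m/s.
4–7 s: v starts 17 m/s; Δx = 17·3 + ½·-7·3² = 19.5 m; v ends -4 m/s.
7–10 s: v starts -4 m/s; Δx = -4·3 + ½·-3·3² = -25.5 m; v ends -13 m/s.
10–12 s: v starts -13 m/s; Δx = -13·2 + ½·-12·2² = -50 m; v ends -37 m/s.
x(12) = 7 + Σ Δx = -5 m.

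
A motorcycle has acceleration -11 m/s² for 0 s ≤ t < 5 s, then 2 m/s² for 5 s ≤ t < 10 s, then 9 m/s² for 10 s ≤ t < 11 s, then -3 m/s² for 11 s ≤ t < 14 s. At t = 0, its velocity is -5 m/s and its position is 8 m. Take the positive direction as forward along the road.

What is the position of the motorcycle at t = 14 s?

On each constant-a segment, Δv = aΔt and Δx = v₀Δt + ½aΔt²; chain segment to segment.
0–5 s: v starts -5 m/s; Δx = -5·5 + ½·-11·5² = -162.5 m; v ends -60 m/s.
5–10 s: v starts -60 m/s; Δx = -60·5 + ½·2·5² = -275 m; v ends -50 m/s.
10–11 s: v starts -50 m/s; Δx = -50·1 + ½·9·1² = -45.5 m; v ends -41 m/s.
11–14 s: v starts -41 m/s; Δx = -41·3 + ½·-3·3² = -136.5 m; v ends -50 m/s.
x(14) = 8 + Σ Δx = -611.5 m.

-611.5 m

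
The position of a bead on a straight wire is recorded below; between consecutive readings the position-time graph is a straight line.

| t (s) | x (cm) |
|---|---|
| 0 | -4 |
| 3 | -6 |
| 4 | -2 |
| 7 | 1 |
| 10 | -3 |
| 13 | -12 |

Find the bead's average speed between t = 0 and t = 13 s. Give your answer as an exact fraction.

Average speed = (total path length)/(elapsed time); on a piecewise-linear x-t graph the path length is Σ|Δx|.
0–3 s: |Δx| = |-6 − -4| = 2 cm
3–4 s: |Δx| = |-2 − -6| = 4 cm
4–7 s: |Δx| = |1 − -2| = 3 cm
7–10 s: |Δx| = |-3 − 1| = 4 cm
10–13 s: |Δx| = |-12 − -3| = 9 cm
Total path = 22 cm; average speed = 22/13 = 22/13 cm/s.

22/13 cm/s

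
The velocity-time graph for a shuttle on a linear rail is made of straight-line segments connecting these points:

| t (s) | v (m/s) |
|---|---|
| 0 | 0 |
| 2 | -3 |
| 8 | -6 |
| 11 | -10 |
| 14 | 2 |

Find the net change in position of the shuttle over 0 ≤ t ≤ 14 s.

Net displacement equals the area under the velocity-time graph (areas below the axis count negative).
0–2 s: ½(0 + -3)(2) = -3 m
2–8 s: ½(-3 + -6)(6) = -27 m
8–11 s: ½(-6 + -10)(3) = -24 m
11–14 s: ½(-10 + 2)(3) = -12 m
Net displacement = -66 m

-66 m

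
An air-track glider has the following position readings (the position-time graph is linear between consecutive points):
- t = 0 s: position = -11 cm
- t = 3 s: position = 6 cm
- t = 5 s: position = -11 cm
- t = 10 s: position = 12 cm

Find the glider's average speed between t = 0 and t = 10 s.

Average speed = (total path length)/(elapsed time); on a piecewise-linear x-t graph the path length is Σ|Δx|.
0–3 s: |Δx| = |6 − -11| = 17 cm
3–5 s: |Δx| = |-11 − 6| = 17 cm
5–10 s: |Δx| = |12 − -11| = 23 cm
Total path = 57 cm; average speed = 57/10 = 5.7 cm/s.

5.7 cm/s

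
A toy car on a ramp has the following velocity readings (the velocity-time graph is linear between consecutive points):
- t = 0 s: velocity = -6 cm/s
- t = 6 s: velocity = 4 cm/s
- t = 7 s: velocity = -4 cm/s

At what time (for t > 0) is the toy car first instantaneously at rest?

v changes sign on 0–6 s (from -6 to 4); the graph is linear there, so v = 0 at t = 0 + (6)·(6 − 0)/(4 − -6) = 3.6 s.

t = 3.6 s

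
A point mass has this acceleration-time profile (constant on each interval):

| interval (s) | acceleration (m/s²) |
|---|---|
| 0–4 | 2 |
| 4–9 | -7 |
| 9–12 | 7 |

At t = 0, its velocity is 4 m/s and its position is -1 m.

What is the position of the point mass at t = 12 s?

-34 m

On each constant-a segment, Δv = aΔt and Δx = v₀Δt + ½aΔt²; chain segment to segment.
0–4 s: v starts 4 m/s; Δx = 4·4 + ½·2·4² = 32 m; v ends 12 m/s.
4–9 s: v starts 12 m/s; Δx = 12·5 + ½·-7·5² = -27.5 m; v ends -23 m/s.
9–12 s: v starts -23 m/s; Δx = -23·3 + ½·7·3² = -37.5 m; v ends -2 m/s.
x(12) = -1 + Σ Δx = -34 m.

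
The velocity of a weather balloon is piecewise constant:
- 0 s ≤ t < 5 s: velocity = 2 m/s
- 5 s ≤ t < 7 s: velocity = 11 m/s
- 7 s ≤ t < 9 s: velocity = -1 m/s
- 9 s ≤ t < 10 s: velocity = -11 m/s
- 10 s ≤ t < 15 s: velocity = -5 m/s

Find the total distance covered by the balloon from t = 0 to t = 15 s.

Distance (not displacement) is the total path length: add the absolute areas under v-t.
0–5 s: |2| × 5 = 10 m
5–7 s: |11| × 2 = 22 m
7–9 s: |-1| × 2 = 2 m
9–10 s: |-11| × 1 = 11 m
10–15 s: |-5| × 5 = 25 m
Total distance = 70 m

70 m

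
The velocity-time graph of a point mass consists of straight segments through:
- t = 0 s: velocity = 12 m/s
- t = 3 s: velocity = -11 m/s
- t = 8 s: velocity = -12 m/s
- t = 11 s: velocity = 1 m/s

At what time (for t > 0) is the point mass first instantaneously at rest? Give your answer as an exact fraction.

v changes sign on 0–3 s (from 12 to -11); the graph is linear there, so v = 0 at t = 0 + (-12)·(3 − 0)/(-11 − 12) = 36/23 s.

t = 36/23 s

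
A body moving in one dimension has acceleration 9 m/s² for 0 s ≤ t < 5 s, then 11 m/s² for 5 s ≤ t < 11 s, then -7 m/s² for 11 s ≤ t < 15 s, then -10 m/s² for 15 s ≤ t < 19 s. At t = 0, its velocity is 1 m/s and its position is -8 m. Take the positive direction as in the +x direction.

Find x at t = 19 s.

On each constant-a segment, Δv = aΔt and Δx = v₀Δt + ½aΔt²; chain segment to segment.
0–5 s: v starts 1 m/s; Δx = 1·5 + ½·9·5² = 117.5 m; v ends 46 m/s.
5–11 s: v starts 46 m/s; Δx = 46·6 + ½·11·6² = 474 m; v ends 112 m/s.
11–15 s: v starts 112 m/s; Δx = 112·4 + ½·-7·4² = 392 m; v ends 84 m/s.
15–19 s: v starts 84 m/s; Δx = 84·4 + ½·-10·4² = 256 m; v ends 44 m/s.
x(19) = -8 + Σ Δx = 1231.5 m.

1231.5 m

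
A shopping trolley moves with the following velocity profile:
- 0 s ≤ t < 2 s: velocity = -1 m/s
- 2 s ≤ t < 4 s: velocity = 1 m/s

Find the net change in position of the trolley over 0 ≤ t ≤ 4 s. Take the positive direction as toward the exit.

Net displacement equals the area under the velocity-time graph (areas below the axis count negative).
0–2 s: -1 × 2 = -2 m
2–4 s: 1 × 2 = 2 m
Net displacement = 0 m

0 m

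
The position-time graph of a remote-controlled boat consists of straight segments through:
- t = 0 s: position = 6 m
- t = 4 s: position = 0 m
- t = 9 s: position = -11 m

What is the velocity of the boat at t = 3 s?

-1.5 m/s

Velocity is the slope of the x-t graph on 0–4 s: (0 − 6)/(4 − 0) = -1.5 m/s.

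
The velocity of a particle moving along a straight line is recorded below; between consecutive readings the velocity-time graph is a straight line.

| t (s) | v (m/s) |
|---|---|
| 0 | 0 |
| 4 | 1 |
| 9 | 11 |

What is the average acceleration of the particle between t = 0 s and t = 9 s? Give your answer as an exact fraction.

11/9 m/s²

Average acceleration = Δv/Δt = (11 − 0)/(9 − 0) = 11/9 m/s².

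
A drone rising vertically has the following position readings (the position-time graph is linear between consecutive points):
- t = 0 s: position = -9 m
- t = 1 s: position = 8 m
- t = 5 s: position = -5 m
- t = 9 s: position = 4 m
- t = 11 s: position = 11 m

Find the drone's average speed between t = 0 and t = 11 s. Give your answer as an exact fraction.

46/11 m/s

Average speed = (total path length)/(elapsed time); on a piecewise-linear x-t graph the path length is Σ|Δx|.
0–1 s: |Δx| = |8 − -9| = 17 m
1–5 s: |Δx| = |-5 − 8| = 13 m
5–9 s: |Δx| = |4 − -5| = 9 m
9–11 s: |Δx| = |11 − 4| = 7 m
Total path = 46 m; average speed = 46/11 = 46/11 m/s.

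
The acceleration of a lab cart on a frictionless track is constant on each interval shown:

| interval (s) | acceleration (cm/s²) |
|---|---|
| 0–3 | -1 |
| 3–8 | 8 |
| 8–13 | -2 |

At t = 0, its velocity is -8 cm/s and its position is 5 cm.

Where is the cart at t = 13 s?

141.5 cm

On each constant-a segment, Δv = aΔt and Δx = v₀Δt + ½aΔt²; chain segment to segment.
0–3 s: v starts -8 cm/s; Δx = -8·3 + ½·-1·3² = -28.5 cm; v ends -11 cm/s.
3–8 s: v starts -11 cm/s; Δx = -11·5 + ½·8·5² = 45 cm; v ends 29 cm/s.
8–13 s: v starts 29 cm/s; Δx = 29·5 + ½·-2·5² = 120 cm; v ends 19 cm/s.
x(13) = 5 + Σ Δx = 141.5 cm.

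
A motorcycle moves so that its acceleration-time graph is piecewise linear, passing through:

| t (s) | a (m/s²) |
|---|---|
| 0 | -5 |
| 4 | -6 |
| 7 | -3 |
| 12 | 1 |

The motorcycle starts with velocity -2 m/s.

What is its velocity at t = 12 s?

-42.5 m/s

Δv equals the area under the a-t graph; then v = v₀ + Δv.
0–4 s: ½(-5 + -6)(4) = -22 m/s
4–7 s: ½(-6 + -3)(3) = -13.5 m/s
7–12 s: ½(-3 + 1)(5) = -5 m/s
Δv = -40.5 m/s, so v(12) = -2 + (-40.5) = -42.5 m/s.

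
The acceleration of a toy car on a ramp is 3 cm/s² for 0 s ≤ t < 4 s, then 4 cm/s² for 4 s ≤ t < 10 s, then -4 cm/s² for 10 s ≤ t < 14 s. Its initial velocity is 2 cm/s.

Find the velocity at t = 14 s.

Δv equals the area under the a-t graph; then v = v₀ + Δv.
0–4 s: 3 × 4 = 12 cm/s
4–10 s: 4 × 6 = 24 cm/s
10–14 s: -4 × 4 = -16 cm/s
Δv = 20 cm/s, so v(14) = 2 + (20) = 22 cm/s.

22 cm/s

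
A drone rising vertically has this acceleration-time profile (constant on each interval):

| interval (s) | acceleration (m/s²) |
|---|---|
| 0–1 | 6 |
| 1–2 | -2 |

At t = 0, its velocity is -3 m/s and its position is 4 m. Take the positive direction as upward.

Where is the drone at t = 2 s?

On each constant-a segment, Δv = aΔt and Δx = v₀Δt + ½aΔt²; chain segment to segment.
0–1 s: v starts -3 m/s; Δx = -3·1 + ½·6·1² = 0 m; v ends 3 m/s.
1–2 s: v starts 3 m/s; Δx = 3·1 + ½·-2·1² = 2 m; v ends 1 m/s.
x(2) = 4 + Σ Δx = 6 m.

6 m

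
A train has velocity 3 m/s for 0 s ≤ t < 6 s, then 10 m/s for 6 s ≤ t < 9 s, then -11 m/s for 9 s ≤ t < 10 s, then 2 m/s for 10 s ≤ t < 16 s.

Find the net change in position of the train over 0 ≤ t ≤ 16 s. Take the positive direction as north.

49 m

Displacement is the signed area under the v-t curve.
0–6 s: 3 × 6 = 18 m
6–9 s: 10 × 3 = 30 m
9–10 s: -11 × 1 = -11 m
10–16 s: 2 × 6 = 12 m
Net displacement = 49 m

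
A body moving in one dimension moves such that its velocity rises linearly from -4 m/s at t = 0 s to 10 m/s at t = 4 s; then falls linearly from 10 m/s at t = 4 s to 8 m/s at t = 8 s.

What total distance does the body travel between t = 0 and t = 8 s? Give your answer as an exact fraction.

Total distance travelled is ∫|v| dt — sum the magnitudes of each area piece.
0–4 s: v = 0 at t = 8/7 s; triangle areas 16/7 + 100/7 = 116/7 m
4–8 s: |½(10 + 8)(4)| = 36 m
Total distance = 368/7 m

368/7 m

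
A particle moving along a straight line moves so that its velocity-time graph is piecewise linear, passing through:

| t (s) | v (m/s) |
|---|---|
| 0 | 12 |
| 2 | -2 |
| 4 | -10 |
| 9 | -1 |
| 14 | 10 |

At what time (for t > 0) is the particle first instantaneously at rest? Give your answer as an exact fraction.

v changes sign on 0–2 s (from 12 to -2); the graph is linear there, so v = 0 at t = 0 + (-12)·(2 − 0)/(-2 − 12) = 12/7 s.

t = 12/7 s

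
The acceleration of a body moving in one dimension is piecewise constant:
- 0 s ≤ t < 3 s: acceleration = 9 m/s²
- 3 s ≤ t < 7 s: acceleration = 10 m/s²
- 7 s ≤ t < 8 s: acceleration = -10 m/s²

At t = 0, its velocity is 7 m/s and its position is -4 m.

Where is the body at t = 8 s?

342.5 m

On each constant-a segment, Δv = aΔt and Δx = v₀Δt + ½aΔt²; chain segment to segment.
0–3 s: v starts 7 m/s; Δx = 7·3 + ½·9·3² = 61.5 m; v ends 34 m/s.
3–7 s: v starts 34 m/s; Δx = 34·4 + ½·10·4² = 216 m; v ends 74 m/s.
7–8 s: v starts 74 m/s; Δx = 74·1 + ½·-10·1² = 69 m; v ends 64 m/s.
x(8) = -4 + Σ Δx = 342.5 m.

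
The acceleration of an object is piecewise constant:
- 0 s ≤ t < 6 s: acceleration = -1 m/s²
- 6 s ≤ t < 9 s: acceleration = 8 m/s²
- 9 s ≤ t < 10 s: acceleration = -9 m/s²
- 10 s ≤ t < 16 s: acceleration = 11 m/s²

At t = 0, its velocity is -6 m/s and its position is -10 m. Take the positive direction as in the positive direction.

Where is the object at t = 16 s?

On each constant-a segment, Δv = aΔt and Δx = v₀Δt + ½aΔt²; chain segment to segment.
0–6 s: v starts -6 m/s; Δx = -6·6 + ½·-1·6² = -54 m; v ends -12 m/s.
6–9 s: v starts -12 m/s; Δx = -12·3 + ½·8·3² = 0 m; v ends 12 m/s.
9–10 s: v starts 12 m/s; Δx = 12·1 + ½·-9·1² = 7.5 m; v ends 3 m/s.
10–16 s: v starts 3 m/s; Δx = 3·6 + ½·11·6² = 216 m; v ends 69 m/s.
x(16) = -10 + Σ Δx = 159.5 m.

159.5 m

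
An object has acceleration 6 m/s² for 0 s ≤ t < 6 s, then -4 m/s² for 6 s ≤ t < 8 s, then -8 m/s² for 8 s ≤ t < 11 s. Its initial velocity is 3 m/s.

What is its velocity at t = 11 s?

7 m/s

Δv equals the area under the a-t graph; then v = v₀ + Δv.
0–6 s: 6 × 6 = 36 m/s
6–8 s: -4 × 2 = -8 m/s
8–11 s: -8 × 3 = -24 m/s
Δv = 4 m/s, so v(11) = 3 + (4) = 7 m/s.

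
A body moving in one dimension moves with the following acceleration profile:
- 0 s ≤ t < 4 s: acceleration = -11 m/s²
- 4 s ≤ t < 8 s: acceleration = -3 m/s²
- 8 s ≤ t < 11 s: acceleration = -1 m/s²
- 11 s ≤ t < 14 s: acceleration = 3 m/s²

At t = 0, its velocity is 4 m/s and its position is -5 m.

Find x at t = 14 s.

On each constant-a segment, Δv = aΔt and Δx = v₀Δt + ½aΔt²; chain segment to segment.
0–4 s: v starts 4 m/s; Δx = 4·4 + ½·-11·4² = -72 m; v ends -40 m/s.
4–8 s: v starts -40 m/s; Δx = -40·4 + ½·-3·4² = -184 m; v ends -52 m/s.
8–11 s: v starts -52 m/s; Δx = -52·3 + ½·-1·3² = -160.5 m; v ends -55 m/s.
11–14 s: v starts -55 m/s; Δx = -55·3 + ½·3·3² = -151.5 m; v ends -46 m/s.
x(14) = -5 + Σ Δx = -573 m.

-573 m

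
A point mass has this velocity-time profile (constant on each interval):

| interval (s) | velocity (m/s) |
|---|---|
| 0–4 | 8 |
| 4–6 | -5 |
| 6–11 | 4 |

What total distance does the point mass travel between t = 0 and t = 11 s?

Total distance travelled is ∫|v| dt — sum the magnitudes of each area piece.
0–4 s: |8| × 4 = 32 m
4–6 s: |-5| × 2 = 10 m
6–11 s: |4| × 5 = 20 m
Total distance = 62 m

62 m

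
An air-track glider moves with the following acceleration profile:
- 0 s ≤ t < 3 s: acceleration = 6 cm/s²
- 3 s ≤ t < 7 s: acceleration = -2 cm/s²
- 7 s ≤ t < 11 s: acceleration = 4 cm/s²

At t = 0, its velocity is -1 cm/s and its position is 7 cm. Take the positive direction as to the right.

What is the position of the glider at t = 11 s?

151 cm

On each constant-a segment, Δv = aΔt and Δx = v₀Δt + ½aΔt²; chain segment to segment.
0–3 s: v starts -1 cm/s; Δx = -1·3 + ½·6·3² = 24 cm; v ends 17 cm/s.
3–7 s: v starts 17 cm/s; Δx = 17·4 + ½·-2·4² = 52 cm; v ends 9 cm/s.
7–11 s: v starts 9 cm/s; Δx = 9·4 + ½·4·4² = 68 cm; v ends 25 cm/s.
x(11) = 7 + Σ Δx = 151 cm.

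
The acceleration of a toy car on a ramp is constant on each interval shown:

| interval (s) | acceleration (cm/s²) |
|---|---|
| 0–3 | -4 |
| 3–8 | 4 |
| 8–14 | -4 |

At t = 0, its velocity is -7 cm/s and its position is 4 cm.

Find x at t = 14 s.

On each constant-a segment, Δv = aΔt and Δx = v₀Δt + ½aΔt²; chain segment to segment.
0–3 s: v starts -7 cm/s; Δx = -7·3 + ½·-4·3² = -39 cm; v ends -19 cm/s.
3–8 s: v starts -19 cm/s; Δx = -19·5 + ½·4·5² = -45 cm; v ends 1 cm/s.
8–14 s: v starts 1 cm/s; Δx = 1·6 + ½·-4·6² = -66 cm; v ends -23 cm/s.
x(14) = 4 + Σ Δx = -146 cm.

-146 cm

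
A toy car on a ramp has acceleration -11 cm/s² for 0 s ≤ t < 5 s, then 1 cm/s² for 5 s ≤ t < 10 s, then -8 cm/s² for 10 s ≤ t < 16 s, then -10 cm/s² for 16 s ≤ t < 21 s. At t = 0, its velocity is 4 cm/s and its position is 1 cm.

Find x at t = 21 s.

-1374 cm

On each constant-a segment, Δv = aΔt and Δx = v₀Δt + ½aΔt²; chain segment to segment.
0–5 s: v starts 4 cm/s; Δx = 4·5 + ½·-11·5² = -117.5 cm; v ends -51 cm/s.
5–10 s: v starts -51 cm/s; Δx = -51·5 + ½·1·5² = -242.5 cm; v ends -46 cm/s.
10–16 s: v starts -46 cm/s; Δx = -46·6 + ½·-8·6² = -420 cm; v ends -94 cm/s.
16–21 s: v starts -94 cm/s; Δx = -94·5 + ½·-10·5² = -595 cm; v ends -144 cm/s.
x(21) = 1 + Σ Δx = -1374 cm.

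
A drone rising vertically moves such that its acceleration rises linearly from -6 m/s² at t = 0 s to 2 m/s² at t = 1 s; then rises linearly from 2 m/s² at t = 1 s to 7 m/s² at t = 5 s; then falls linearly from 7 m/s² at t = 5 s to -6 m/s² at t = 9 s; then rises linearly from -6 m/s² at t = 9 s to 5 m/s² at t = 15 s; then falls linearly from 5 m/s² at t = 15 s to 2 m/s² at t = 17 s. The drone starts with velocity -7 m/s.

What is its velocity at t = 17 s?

Δv equals the area under the a-t graph; then v = v₀ + Δv.
0–1 s: ½(-6 + 2)(1) = -2 m/s
1–5 s: ½(2 + 7)(4) = 18 m/s
5–9 s: ½(7 + -6)(4) = 2 m/s
9–15 s: ½(-6 + 5)(6) = -3 m/s
15–17 s: ½(5 + 2)(2) = 7 m/s
Δv = 22 m/s, so v(17) = -7 + (22) = 15 m/s.

15 m/s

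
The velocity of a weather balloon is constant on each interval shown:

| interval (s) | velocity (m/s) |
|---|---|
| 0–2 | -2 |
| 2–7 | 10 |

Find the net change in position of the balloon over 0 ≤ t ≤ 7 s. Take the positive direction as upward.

46 m

Displacement is the signed area under the v-t curve.
0–2 s: -2 × 2 = -4 m
2–7 s: 10 × 5 = 50 m
Net displacement = 46 m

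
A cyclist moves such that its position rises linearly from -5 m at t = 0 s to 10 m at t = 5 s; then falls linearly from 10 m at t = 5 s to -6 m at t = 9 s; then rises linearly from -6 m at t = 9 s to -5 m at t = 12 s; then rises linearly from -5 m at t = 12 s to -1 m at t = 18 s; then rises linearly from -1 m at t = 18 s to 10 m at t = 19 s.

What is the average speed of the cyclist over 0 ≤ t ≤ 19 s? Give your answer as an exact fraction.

47/19 m/s

Average speed = (total path length)/(elapsed time); on a piecewise-linear x-t graph the path length is Σ|Δx|.
0–5 s: |Δx| = |10 − -5| = 15 m
5–9 s: |Δx| = |-6 − 10| = 16 m
9–12 s: |Δx| = |-5 − -6| = 1 m
12–18 s: |Δx| = |-1 − -5| = 4 m
18–19 s: |Δx| = |10 − -1| = 11 m
Total path = 47 m; average speed = 47/19 = 47/19 m/s.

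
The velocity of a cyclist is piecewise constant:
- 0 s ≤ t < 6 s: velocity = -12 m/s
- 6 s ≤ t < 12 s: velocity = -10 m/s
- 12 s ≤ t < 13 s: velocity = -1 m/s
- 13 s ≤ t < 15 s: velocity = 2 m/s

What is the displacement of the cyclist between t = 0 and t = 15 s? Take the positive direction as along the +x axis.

-129 m

Net displacement equals the area under the velocity-time graph (areas below the axis count negative).
0–6 s: -12 × 6 = -72 m
6–12 s: -10 × 6 = -60 m
12–13 s: -1 × 1 = -1 m
13–15 s: 2 × 2 = 4 m
Net displacement = -129 m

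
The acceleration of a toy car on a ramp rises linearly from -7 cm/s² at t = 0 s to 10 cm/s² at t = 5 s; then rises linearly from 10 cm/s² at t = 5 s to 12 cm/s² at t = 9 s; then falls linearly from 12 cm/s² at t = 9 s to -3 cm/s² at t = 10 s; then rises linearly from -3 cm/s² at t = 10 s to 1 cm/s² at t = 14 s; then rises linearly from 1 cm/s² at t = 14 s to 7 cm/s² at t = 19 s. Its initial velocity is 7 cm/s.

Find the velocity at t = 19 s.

79 cm/s

Δv equals the area under the a-t graph; then v = v₀ + Δv.
0–5 s: ½(-7 + 10)(5) = 7.5 cm/s
5–9 s: ½(10 + 12)(4) = 44 cm/s
9–10 s: ½(12 + -3)(1) = 4.5 cm/s
10–14 s: ½(-3 + 1)(4) = -4 cm/s
14–19 s: ½(1 + 7)(5) = 20 cm/s
Δv = 72 cm/s, so v(19) = 7 + (72) = 79 cm/s.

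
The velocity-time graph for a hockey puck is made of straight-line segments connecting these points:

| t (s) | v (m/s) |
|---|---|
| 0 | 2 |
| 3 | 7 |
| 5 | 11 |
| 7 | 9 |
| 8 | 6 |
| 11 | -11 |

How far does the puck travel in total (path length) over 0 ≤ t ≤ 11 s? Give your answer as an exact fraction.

Distance (not displacement) is the total path length: add the absolute areas under v-t.
0–3 s: |½(2 + 7)(3)| = 13.5 m
3–5 s: |½(7 + 11)(2)| = 18 m
5–7 s: |½(11 + 9)(2)| = 20 m
7–8 s: |½(9 + 6)(1)| = 7.5 m
8–11 s: v = 0 at t = 154/17 s; triangle areas 54/17 + 363/34 = 471/34 m
Total distance = 2477/34 m

2477/34 m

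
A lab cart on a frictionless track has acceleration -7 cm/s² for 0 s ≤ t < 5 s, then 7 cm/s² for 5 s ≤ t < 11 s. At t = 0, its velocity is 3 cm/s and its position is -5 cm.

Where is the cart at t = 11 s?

On each constant-a segment, Δv = aΔt and Δx = v₀Δt + ½aΔt²; chain segment to segment.
0–5 s: v starts 3 cm/s; Δx = 3·5 + ½·-7·5² = -72.5 cm; v ends -32 cm/s.
5–11 s: v starts -32 cm/s; Δx = -32·6 + ½·7·6² = -66 cm; v ends 10 cm/s.
x(11) = -5 + Σ Δx = -143.5 cm.

-143.5 cm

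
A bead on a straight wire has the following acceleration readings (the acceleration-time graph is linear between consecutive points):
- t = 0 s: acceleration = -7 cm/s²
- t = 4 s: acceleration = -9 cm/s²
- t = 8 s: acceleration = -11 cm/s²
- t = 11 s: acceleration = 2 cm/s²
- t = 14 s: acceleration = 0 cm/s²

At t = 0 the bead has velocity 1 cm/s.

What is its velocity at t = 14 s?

-81.5 cm/s

Δv equals the area under the a-t graph; then v = v₀ + Δv.
0–4 s: ½(-7 + -9)(4) = -32 cm/s
4–8 s: ½(-9 + -11)(4) = -40 cm/s
8–11 s: ½(-11 + 2)(3) = -13.5 cm/s
11–14 s: ½(2 + 0)(3) = 3 cm/s
Δv = -82.5 cm/s, so v(14) = 1 + (-82.5) = -81.5 cm/s.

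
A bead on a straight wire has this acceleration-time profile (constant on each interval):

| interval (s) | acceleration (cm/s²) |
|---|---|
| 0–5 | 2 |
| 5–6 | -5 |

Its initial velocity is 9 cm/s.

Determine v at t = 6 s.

Δv equals the area under the a-t graph; then v = v₀ + Δv.
0–5 s: 2 × 5 = 10 cm/s
5–6 s: -5 × 1 = -5 cm/s
Δv = 5 cm/s, so v(6) = 9 + (5) = 14 cm/s.

14 cm/s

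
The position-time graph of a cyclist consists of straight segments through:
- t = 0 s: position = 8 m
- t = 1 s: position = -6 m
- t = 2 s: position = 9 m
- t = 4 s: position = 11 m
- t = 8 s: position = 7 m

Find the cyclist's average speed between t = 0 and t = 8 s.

4.375 m/s

Average speed = (total path length)/(elapsed time); on a piecewise-linear x-t graph the path length is Σ|Δx|.
0–1 s: |Δx| = |-6 − 8| = 14 m
1–2 s: |Δx| = |9 − -6| = 15 m
2–4 s: |Δx| = |11 − 9| = 2 m
4–8 s: |Δx| = |7 − 11| = 4 m
Total path = 35 m; average speed = 35/8 = 4.375 m/s.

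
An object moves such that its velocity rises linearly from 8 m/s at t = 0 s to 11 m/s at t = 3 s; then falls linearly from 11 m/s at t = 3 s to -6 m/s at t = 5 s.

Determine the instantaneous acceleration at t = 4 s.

Acceleration is the slope of the v-t graph on 3–5 s: (-6 − 11)/(5 − 3) = -8.5 m/s².

-8.5 m/s²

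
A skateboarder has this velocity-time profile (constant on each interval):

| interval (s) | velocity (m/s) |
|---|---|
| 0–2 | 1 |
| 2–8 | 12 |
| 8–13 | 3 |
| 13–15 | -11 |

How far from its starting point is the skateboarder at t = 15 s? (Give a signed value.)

Displacement is the signed area under the v-t curve.
0–2 s: 1 × 2 = 2 m
2–8 s: 12 × 6 = 72 m
8–13 s: 3 × 5 = 15 m
13–15 s: -11 × 2 = -22 m
Net displacement = 67 m

67 m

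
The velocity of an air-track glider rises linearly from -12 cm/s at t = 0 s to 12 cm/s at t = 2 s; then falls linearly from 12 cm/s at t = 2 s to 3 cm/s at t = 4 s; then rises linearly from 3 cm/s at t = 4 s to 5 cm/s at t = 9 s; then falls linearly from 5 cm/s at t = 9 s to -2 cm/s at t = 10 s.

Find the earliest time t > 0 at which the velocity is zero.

v changes sign on 0–2 s (from -12 to 12); the graph is linear there, so v = 0 at t = 0 + (12)·(2 − 0)/(12 − -12) = 1 s.

t = 1 s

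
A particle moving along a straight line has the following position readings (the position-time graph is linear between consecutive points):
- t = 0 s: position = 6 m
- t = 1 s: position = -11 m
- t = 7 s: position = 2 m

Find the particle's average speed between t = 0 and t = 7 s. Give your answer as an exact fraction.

Average speed = (total path length)/(elapsed time); on a piecewise-linear x-t graph the path length is Σ|Δx|.
0–1 s: |Δx| = |-11 − 6| = 17 m
1–7 s: |Δx| = |2 − -11| = 13 m
Total path = 30 m; average speed = 30/7 = 30/7 m/s.

30/7 m/s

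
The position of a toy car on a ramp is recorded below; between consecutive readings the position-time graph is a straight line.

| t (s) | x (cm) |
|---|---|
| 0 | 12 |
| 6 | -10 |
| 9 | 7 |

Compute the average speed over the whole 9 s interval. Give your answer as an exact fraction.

Average speed = (total path length)/(elapsed time); on a piecewise-linear x-t graph the path length is Σ|Δx|.
0–6 s: |Δx| = |-10 − 12| = 22 cm
6–9 s: |Δx| = |7 − -10| = 17 cm
Total path = 39 cm; average speed = 39/9 = 13/3 cm/s.

13/3 cm/s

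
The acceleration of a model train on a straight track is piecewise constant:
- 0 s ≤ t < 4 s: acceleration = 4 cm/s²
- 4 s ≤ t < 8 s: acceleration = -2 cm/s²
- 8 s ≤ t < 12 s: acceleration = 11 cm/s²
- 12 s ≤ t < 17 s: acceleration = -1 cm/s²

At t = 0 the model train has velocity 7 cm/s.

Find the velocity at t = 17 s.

54 cm/s

Δv equals the area under the a-t graph; then v = v₀ + Δv.
0–4 s: 4 × 4 = 16 cm/s
4–8 s: -2 × 4 = -8 cm/s
8–12 s: 11 × 4 = 44 cm/s
12–17 s: -1 × 5 = -5 cm/s
Δv = 47 cm/s, so v(17) = 7 + (47) = 54 cm/s.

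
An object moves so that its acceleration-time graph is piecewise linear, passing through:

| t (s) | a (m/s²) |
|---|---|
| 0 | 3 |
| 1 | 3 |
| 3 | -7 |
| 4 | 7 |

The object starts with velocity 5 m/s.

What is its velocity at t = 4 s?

4 m/s

Δv equals the area under the a-t graph; then v = v₀ + Δv.
0–1 s: 3 × 1 = 3 m/s
1–3 s: ½(3 + -7)(2) = -4 m/s
3–4 s: ½(-7 + 7)(1) = 0 m/s
Δv = -1 m/s, so v(4) = 5 + (-1) = 4 m/s.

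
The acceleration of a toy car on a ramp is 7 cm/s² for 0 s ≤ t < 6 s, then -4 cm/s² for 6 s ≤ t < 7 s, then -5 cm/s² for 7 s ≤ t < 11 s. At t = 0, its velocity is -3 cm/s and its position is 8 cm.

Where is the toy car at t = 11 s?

253 cm

On each constant-a segment, Δv = aΔt and Δx = v₀Δt + ½aΔt²; chain segment to segment.
0–6 s: v starts -3 cm/s; Δx = -3·6 + ½·7·6² = 108 cm; v ends 39 cm/s.
6–7 s: v starts 39 cm/s; Δx = 39·1 + ½·-4·1² = 37 cm; v ends 35 cm/s.
7–11 s: v starts 35 cm/s; Δx = 35·4 + ½·-5·4² = 100 cm; v ends 15 cm/s.
x(11) = 8 + Σ Δx = 253 cm.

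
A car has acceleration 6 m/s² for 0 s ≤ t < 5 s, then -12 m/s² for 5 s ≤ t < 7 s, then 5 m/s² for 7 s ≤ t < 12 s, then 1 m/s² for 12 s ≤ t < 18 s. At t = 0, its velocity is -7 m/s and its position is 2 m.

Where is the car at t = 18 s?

283.5 m

On each constant-a segment, Δv = aΔt and Δx = v₀Δt + ½aΔt²; chain segment to segment.
0–5 s: v starts -7 m/s; Δx = -7·5 + ½·6·5² = 40 m; v ends 23 m/s.
5–7 s: v starts 23 m/s; Δx = 23·2 + ½·-12·2² = 22 m; v ends -1 m/s.
7–12 s: v starts -1 m/s; Δx = -1·5 + ½·5·5² = 57.5 m; v ends 24 m/s.
12–18 s: v starts 24 m/s; Δx = 24·6 + ½·1·6² = 162 m; v ends 30 m/s.
x(18) = 2 + Σ Δx = 283.5 m.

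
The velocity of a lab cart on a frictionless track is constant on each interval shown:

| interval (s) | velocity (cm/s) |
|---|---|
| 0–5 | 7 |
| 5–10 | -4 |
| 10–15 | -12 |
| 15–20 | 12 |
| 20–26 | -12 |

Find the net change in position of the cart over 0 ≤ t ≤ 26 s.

-57 cm

Displacement is the signed area under the v-t curve.
0–5 s: 7 × 5 = 35 cm
5–10 s: -4 × 5 = -20 cm
10–15 s: -12 × 5 = -60 cm
15–20 s: 12 × 5 = 60 cm
20–26 s: -12 × 6 = -72 cm
Net displacement = -57 cm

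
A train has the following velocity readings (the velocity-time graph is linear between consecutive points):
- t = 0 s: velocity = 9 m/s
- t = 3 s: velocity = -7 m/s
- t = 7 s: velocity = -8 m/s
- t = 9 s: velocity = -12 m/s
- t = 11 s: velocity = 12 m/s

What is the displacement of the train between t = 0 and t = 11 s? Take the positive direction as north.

-47 m

Net displacement equals the area under the velocity-time graph (areas below the axis count negative).
0–3 s: ½(9 + -7)(3) = 3 m
3–7 s: ½(-7 + -8)(4) = -30 m
7–9 s: ½(-8 + -12)(2) = -20 m
9–11 s: ½(-12 + 12)(2) = 0 m
Net displacement = -47 m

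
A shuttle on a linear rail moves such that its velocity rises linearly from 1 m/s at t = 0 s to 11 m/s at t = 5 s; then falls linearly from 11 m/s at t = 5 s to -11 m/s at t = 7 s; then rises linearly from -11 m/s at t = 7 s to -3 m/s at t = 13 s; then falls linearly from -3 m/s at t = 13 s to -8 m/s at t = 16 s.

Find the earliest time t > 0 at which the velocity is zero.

t = 6 s

v changes sign on 5–7 s (from 11 to -11); the graph is linear there, so v = 0 at t = 5 + (-11)·(7 − 5)/(-11 − 11) = 6 s.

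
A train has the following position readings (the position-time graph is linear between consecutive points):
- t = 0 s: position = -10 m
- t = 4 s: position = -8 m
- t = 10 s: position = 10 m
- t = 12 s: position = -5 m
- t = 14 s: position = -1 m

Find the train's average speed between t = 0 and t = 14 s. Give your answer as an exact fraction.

39/14 m/s

Average speed = (total path length)/(elapsed time); on a piecewise-linear x-t graph the path length is Σ|Δx|.
0–4 s: |Δx| = |-8 − -10| = 2 m
4–10 s: |Δx| = |10 − -8| = 18 m
10–12 s: |Δx| = |-5 − 10| = 15 m
12–14 s: |Δx| = |-1 − -5| = 4 m
Total path = 39 m; average speed = 39/14 = 39/14 m/s.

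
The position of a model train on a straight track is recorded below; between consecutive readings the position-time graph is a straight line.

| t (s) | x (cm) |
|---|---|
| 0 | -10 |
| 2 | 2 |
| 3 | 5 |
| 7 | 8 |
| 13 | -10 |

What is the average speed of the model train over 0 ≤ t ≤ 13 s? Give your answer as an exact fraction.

Average speed = (total path length)/(elapsed time); on a piecewise-linear x-t graph the path length is Σ|Δx|.
0–2 s: |Δx| = |2 − -10| = 12 cm
2–3 s: |Δx| = |5 − 2| = 3 cm
3–7 s: |Δx| = |8 − 5| = 3 cm
7–13 s: |Δx| = |-10 − 8| = 18 cm
Total path = 36 cm; average speed = 36/13 = 36/13 cm/s.

36/13 cm/s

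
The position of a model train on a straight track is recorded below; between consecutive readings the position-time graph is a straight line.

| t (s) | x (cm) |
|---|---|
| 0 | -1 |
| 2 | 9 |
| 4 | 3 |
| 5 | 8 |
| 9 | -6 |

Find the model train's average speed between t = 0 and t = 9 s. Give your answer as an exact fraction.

Average speed = (total path length)/(elapsed time); on a piecewise-linear x-t graph the path length is Σ|Δx|.
0–2 s: |Δx| = |9 − -1| = 10 cm
2–4 s: |Δx| = |3 − 9| = 6 cm
4–5 s: |Δx| = |8 − 3| = 5 cm
5–9 s: |Δx| = |-6 − 8| = 14 cm
Total path = 35 cm; average speed = 35/9 = 35/9 cm/s.

35/9 cm/s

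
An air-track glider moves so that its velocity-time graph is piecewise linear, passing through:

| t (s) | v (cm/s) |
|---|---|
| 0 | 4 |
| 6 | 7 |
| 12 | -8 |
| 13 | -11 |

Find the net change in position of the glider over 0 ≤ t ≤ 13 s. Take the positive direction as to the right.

Net displacement equals the area under the velocity-time graph (areas below the axis count negative).
0–6 s: ½(4 + 7)(6) = 33 cm
6–12 s: ½(7 + -8)(6) = -3 cm
12–13 s: ½(-8 + -11)(1) = -9.5 cm
Net displacement = 20.5 cm

20.5 cm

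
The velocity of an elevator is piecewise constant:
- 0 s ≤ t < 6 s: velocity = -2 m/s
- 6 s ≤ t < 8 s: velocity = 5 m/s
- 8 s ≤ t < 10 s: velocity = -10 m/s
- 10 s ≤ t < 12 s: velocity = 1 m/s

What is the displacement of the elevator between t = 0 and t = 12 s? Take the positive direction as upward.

Net displacement equals the area under the velocity-time graph (areas below the axis count negative).
0–6 s: -2 × 6 = -12 m
6–8 s: 5 × 2 = 10 m
8–10 s: -10 × 2 = -20 m
10–12 s: 1 × 2 = 2 m
Net displacement = -20 m

-20 m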